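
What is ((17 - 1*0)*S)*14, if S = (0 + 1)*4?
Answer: 952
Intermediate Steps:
S = 4 (S = 1*4 = 4)
((17 - 1*0)*S)*14 = ((17 - 1*0)*4)*14 = ((17 + 0)*4)*14 = (17*4)*14 = 68*14 = 952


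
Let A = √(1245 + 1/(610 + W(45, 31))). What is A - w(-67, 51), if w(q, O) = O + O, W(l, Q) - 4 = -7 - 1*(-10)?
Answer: -102 + √473958422/617 ≈ -66.715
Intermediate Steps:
W(l, Q) = 7 (W(l, Q) = 4 + (-7 - 1*(-10)) = 4 + (-7 + 10) = 4 + 3 = 7)
w(q, O) = 2*O
A = √473958422/617 (A = √(1245 + 1/(610 + 7)) = √(1245 + 1/617) = √(768166/617) = √473958422/617 ≈ 35.285)
A - w(-67, 51) = √473958422/617 - 2*51 = √473958422/617 - 1*102 = √473958422/617 - 102 = -102 + √473958422/617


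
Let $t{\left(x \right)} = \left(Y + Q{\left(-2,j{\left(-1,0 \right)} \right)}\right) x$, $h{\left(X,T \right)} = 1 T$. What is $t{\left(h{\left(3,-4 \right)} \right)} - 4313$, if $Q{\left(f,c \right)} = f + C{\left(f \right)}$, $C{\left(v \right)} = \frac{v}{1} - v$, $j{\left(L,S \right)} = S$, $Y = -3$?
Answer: $-4293$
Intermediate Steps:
$C{\left(v \right)} = 0$ ($C{\left(v \right)} = v 1 - v = v - v = 0$)
$h{\left(X,T \right)} = T$
$Q{\left(f,c \right)} = f$ ($Q{\left(f,c \right)} = f + 0 = f$)
$t{\left(x \right)} = - 5 x$ ($t{\left(x \right)} = \left(-3 - 2\right) x = - 5 x$)
$t{\left(h{\left(3,-4 \right)} \right)} - 4313 = \left(-5\right) \left(-4\right) - 4313 = 20 - 4313 = -4293$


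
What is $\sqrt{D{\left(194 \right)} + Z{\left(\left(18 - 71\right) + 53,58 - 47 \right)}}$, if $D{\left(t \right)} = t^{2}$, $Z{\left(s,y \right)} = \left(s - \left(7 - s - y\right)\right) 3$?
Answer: $4 \sqrt{2353} \approx 194.03$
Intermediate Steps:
$Z{\left(s,y \right)} = -21 + 3 y + 6 s$ ($Z{\left(s,y \right)} = \left(s + \left(-7 + s + y\right)\right) 3 = \left(-7 + y + 2 s\right) 3 = -21 + 3 y + 6 s$)
$\sqrt{D{\left(194 \right)} + Z{\left(\left(18 - 71\right) + 53,58 - 47 \right)}} = \sqrt{194^{2} + \left(-21 + 3 \left(58 - 47\right) + 6 \left(\left(18 - 71\right) + 53\right)\right)} = \sqrt{37636 + \left(-21 + 3 \cdot 11 + 6 \left(-53 + 53\right)\right)} = \sqrt{37636 + \left(-21 + 33 + 6 \cdot 0\right)} = \sqrt{37636 + \left(-21 + 33 + 0\right)} = \sqrt{37636 + 12} = \sqrt{37648} = 4 \sqrt{2353}$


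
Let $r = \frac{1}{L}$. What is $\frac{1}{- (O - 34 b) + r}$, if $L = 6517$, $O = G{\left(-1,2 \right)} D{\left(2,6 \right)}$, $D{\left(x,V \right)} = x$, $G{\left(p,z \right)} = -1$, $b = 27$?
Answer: $\frac{6517}{5995641} \approx 0.001087$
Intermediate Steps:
$O = -2$ ($O = \left(-1\right) 2 = -2$)
$r = \frac{1}{6517} \approx 0.00015344$
$\frac{1}{- (O - 34 b) + r} = \frac{1}{- (-2 - 918) + \frac{1}{6517}} = \frac{1}{\left(-1\right) \left(-920\right) + \frac{1}{6517}} = \frac{1}{920 + \frac{1}{6517}} = \frac{1}{\frac{5995641}{6517}} = \frac{6517}{5995641}$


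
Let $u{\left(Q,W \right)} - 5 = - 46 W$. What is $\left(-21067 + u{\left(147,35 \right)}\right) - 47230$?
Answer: $-69902$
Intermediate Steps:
$u{\left(Q,W \right)} = 5 - 46 W$
$\left(-21067 + u{\left(147,35 \right)}\right) - 47230 = \left(-21067 + \left(5 - 1610\right)\right) - 47230 = \left(-21067 - 1605\right) - 47230 = -22672 - 47230 = -69902$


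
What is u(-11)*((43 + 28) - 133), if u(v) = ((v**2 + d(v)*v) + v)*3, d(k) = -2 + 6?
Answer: -12276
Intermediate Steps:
d(k) = 4
u(v) = 3*v**2 + 15*v (u(v) = ((v**2 + 4*v) + v)*3 = (v**2 + 5*v)*3 = 3*v**2 + 15*v)
u(-11)*((43 + 28) - 133) = (3*(-11)*(5 - 11))*((43 + 28) - 133) = (3*(-11)*(-6))*(71 - 133) = 198*(-62) = -12276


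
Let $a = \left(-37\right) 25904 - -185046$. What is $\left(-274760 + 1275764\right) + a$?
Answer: $227602$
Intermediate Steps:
$a = -773402$ ($a = -958448 + 185046 = -773402$)
$\left(-274760 + 1275764\right) + a = \left(-274760 + 1275764\right) - 773402 = 1001004 - 773402 = 227602$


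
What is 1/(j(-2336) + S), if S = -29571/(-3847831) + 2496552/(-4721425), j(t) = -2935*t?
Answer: 18167245479175/124557532297807547963 ≈ 1.4585e-7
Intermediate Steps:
S = -9466692920037/18167245479175 (S = -29571*(-1/3847831) + 2496552*(-1/4721425) = 29571/3847831 - 2496552/4721425 = -9466692920037/18167245479175 ≈ -0.52109)
1/(j(-2336) + S) = 1/(-2935*(-2336) - 9466692920037/18167245479175) = 1/(6856160 - 9466692920037/18167245479175) = 1/(124557532297807547963/18167245479175) = 18167245479175/124557532297807547963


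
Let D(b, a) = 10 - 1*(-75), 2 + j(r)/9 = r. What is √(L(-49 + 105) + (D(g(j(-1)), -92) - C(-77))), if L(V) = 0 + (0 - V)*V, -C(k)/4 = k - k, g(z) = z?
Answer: 3*I*√339 ≈ 55.236*I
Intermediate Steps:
j(r) = -18 + 9*r
D(b, a) = 85 (D(b, a) = 10 + 75 = 85)
C(k) = 0 (C(k) = -4*(k - k) = -4*0 = 0)
L(V) = -V² (L(V) = 0 + (-V)*V = 0 - V² = -V²)
√(L(-49 + 105) + (D(g(j(-1)), -92) - C(-77))) = √(-(-49 + 105)² + (85 - 1*0)) = √(-1*56² + (85 + 0)) = √(-1*3136 + 85) = √(-3136 + 85) = √(-3051) = 3*I*√339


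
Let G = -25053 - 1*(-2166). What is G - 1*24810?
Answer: -47697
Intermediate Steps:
G = -22887 (G = -25053 + 2166 = -22887)
G - 1*24810 = -22887 - 1*24810 = -22887 - 24810 = -47697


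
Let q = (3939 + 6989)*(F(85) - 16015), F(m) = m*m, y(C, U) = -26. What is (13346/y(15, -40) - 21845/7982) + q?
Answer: -766732050907/7982 ≈ -9.6058e+7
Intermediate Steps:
F(m) = m²
q = -96057120 (q = (3939 + 6989)*(85² - 16015) = 10928*(7225 - 16015) = 10928*(-8790) = -96057120)
(13346/y(15, -40) - 21845/7982) + q = (13346/(-26) - 21845/7982) - 96057120 = (13346*(-1/26) - 21845*1/7982) - 96057120 = (-6673/13 - 21845/7982) - 96057120 = -4119067/7982 - 96057120 = -766732050907/7982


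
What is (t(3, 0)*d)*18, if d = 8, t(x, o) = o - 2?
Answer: -288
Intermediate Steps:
t(x, o) = -2 + o
(t(3, 0)*d)*18 = ((-2 + 0)*8)*18 = -2*8*18 = -16*18 = -288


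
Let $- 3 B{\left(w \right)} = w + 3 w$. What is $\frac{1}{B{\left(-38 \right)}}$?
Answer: $\frac{3}{152} \approx 0.019737$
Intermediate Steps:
$B{\left(w \right)} = - \frac{4 w}{3}$ ($B{\left(w \right)} = - \frac{w + 3 w}{3} = - \frac{4 w}{3}$)
$\frac{1}{B{\left(-38 \right)}} = \frac{1}{\left(- \frac{4}{3}\right) \left(-38\right)} = \frac{1}{\frac{152}{3}} = \frac{3}{152}$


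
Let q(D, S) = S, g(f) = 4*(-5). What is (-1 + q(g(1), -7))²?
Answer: 64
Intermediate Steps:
g(f) = -20
(-1 + q(g(1), -7))² = (-1 - 7)² = (-8)² = 64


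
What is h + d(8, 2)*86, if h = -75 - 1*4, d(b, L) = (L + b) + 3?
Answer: 1039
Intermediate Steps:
d(b, L) = 3 + L + b
h = -79 (h = -75 - 4 = -79)
h + d(8, 2)*86 = -79 + (3 + 2 + 8)*86 = -79 + 13*86 = -79 + 1118 = 1039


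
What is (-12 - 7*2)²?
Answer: 676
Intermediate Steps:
(-12 - 7*2)² = (-12 - 14)² = (-26)² = 676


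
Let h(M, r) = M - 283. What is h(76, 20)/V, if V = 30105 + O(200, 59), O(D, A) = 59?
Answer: -207/30164 ≈ -0.0068625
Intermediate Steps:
h(M, r) = -283 + M
V = 30164 (V = 30105 + 59 = 30164)
h(76, 20)/V = (-283 + 76)/30164 = -207*1/30164 = -207/30164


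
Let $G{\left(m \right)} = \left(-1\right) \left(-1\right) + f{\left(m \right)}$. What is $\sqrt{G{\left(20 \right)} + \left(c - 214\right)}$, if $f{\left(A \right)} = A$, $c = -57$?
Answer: $5 i \sqrt{10} \approx 15.811 i$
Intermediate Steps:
$G{\left(m \right)} = 1 + m$ ($G{\left(m \right)} = \left(-1\right) \left(-1\right) + m = 1 + m$)
$\sqrt{G{\left(20 \right)} + \left(c - 214\right)} = \sqrt{\left(1 + 20\right) - 271} = \sqrt{21 - 271} = \sqrt{-250} = 5 i \sqrt{10}$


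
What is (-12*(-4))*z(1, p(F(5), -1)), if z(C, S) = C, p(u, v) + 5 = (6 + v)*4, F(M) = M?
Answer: 48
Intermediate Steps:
p(u, v) = 19 + 4*v (p(u, v) = -5 + (6 + v)*4 = -5 + (24 + 4*v) = 19 + 4*v)
(-12*(-4))*z(1, p(F(5), -1)) = -12*(-4)*1 = 48*1 = 48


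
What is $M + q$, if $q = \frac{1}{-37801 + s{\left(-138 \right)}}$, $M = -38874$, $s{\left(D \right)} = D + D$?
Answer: $- \frac{1480205299}{38077} \approx -38874.0$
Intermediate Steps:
$s{\left(D \right)} = 2 D$
$q = - \frac{1}{38077}$ ($q = \frac{1}{-37801 + 2 \left(-138\right)} = \frac{1}{-37801 - 276} = \frac{1}{-38077} = - \frac{1}{38077} \approx -2.6263 \cdot 10^{-5}$)
$M + q = -38874 - \frac{1}{38077} = - \frac{1480205299}{38077}$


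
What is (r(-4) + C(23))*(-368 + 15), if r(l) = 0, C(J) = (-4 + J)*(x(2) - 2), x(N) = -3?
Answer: 33535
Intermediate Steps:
C(J) = 20 - 5*J (C(J) = (-4 + J)*(-3 - 2) = (-4 + J)*(-5) = 20 - 5*J)
(r(-4) + C(23))*(-368 + 15) = (0 + (20 - 5*23))*(-368 + 15) = (0 + (20 - 115))*(-353) = (0 - 95)*(-353) = -95*(-353) = 33535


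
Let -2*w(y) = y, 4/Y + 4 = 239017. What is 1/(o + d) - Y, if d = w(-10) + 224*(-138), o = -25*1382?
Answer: -55649/1738341549 ≈ -3.2013e-5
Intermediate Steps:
Y = 4/239013 (Y = 4/(-4 + 239017) = 4/239013 ≈ 1.6735e-5)
o = -34550
w(y) = -y/2
d = -30907 (d = -½*(-10) + 224*(-138) = 5 - 30912 = -30907)
1/(o + d) - Y = 1/(-34550 - 30907) - 1*4/239013 = 1/(-65457) - 4/239013 = -1/65457 - 4/239013 = -55649/1738341549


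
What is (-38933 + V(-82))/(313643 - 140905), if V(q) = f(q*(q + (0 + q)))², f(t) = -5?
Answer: -19454/86369 ≈ -0.22524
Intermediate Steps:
V(q) = 25 (V(q) = (-5)² = 25)
(-38933 + V(-82))/(313643 - 140905) = (-38933 + 25)/(313643 - 140905) = -38908/172738 = -38908*1/172738 = -19454/86369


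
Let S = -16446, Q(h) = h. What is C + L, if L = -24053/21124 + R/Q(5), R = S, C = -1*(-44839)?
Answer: 4388369611/105620 ≈ 41549.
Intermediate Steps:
C = 44839
R = -16446
L = -347525569/105620 (L = -24053/21124 - 16446/5 = -347525569/105620 ≈ -3290.3)
C + L = 44839 - 347525569/105620 = 4388369611/105620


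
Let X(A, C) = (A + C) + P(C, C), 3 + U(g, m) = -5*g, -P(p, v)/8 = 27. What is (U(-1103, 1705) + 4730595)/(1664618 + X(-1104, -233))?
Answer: 4736107/1663065 ≈ 2.8478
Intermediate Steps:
P(p, v) = -216 (P(p, v) = -8*27 = -216)
U(g, m) = -3 - 5*g
X(A, C) = -216 + A + C (X(A, C) = (A + C) - 216 = -216 + A + C)
(U(-1103, 1705) + 4730595)/(1664618 + X(-1104, -233)) = ((-3 - 5*(-1103)) + 4730595)/(1664618 + (-216 - 1104 - 233)) = ((-3 + 5515) + 4730595)/(1664618 - 1553) = (5512 + 4730595)/1663065 = 4736107*(1/1663065) = 4736107/1663065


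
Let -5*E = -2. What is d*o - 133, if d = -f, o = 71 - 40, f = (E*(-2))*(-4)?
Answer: -1161/5 ≈ -232.20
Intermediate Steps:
E = ⅖ (E = -⅕*(-2) = ⅖ ≈ 0.40000)
f = 16/5 (f = ((⅖)*(-2))*(-4) = -⅘*(-4) = 16/5 ≈ 3.2000)
o = 31
d = -16/5 (d = -1*16/5 = -16/5 ≈ -3.2000)
d*o - 133 = -16/5*31 - 133 = -496/5 - 133 = -1161/5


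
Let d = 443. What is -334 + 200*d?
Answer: 88266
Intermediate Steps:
-334 + 200*d = -334 + 200*443 = -334 + 88600 = 88266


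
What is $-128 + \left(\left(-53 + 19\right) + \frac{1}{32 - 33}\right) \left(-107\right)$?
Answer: $3617$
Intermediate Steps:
$-128 + \left(\left(-53 + 19\right) + \frac{1}{32 - 33}\right) \left(-107\right) = -128 + \left(-34 + \frac{1}{-1}\right) \left(-107\right) = -128 + \left(-34 - 1\right) \left(-107\right) = -128 - -3745 = -128 + 3745 = 3617$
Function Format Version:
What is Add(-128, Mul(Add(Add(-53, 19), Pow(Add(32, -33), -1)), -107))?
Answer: 3617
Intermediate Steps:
Add(-128, Mul(Add(Add(-53, 19), Pow(Add(32, -33), -1)), -107)) = Add(-128, Mul(Add(-34, Pow(-1, -1)), -107)) = Add(-128, Mul(Add(-34, -1), -107)) = Add(-128, Mul(-35, -107)) = Add(-128, 3745) = 3617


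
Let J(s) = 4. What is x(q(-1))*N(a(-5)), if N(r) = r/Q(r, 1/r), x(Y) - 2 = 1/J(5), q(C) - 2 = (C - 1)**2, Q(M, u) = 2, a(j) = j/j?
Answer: 9/8 ≈ 1.1250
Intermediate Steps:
a(j) = 1
q(C) = 2 + (-1 + C)**2 (q(C) = 2 + (C - 1)**2 = 2 + (-1 + C)**2)
x(Y) = 9/4 (x(Y) = 2 + 1/4 = 9/4)
N(r) = r/2
x(q(-1))*N(a(-5)) = 9*((1/2)*1)/4 = (9/4)*(1/2) = 9/8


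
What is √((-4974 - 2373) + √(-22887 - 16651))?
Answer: √(-7347 + I*√39538) ≈ 1.16 + 85.723*I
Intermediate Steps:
√((-4974 - 2373) + √(-22887 - 16651)) = √(-7347 + √(-39538)) = √(-7347 + I*√39538)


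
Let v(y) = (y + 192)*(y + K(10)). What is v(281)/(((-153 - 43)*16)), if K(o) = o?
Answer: -137643/3136 ≈ -43.891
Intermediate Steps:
v(y) = (10 + y)*(192 + y) (v(y) = (y + 192)*(y + 10) = (192 + y)*(10 + y) = (10 + y)*(192 + y))
v(281)/(((-153 - 43)*16)) = (1920 + 281² + 202*281)/(((-153 - 43)*16)) = (1920 + 78961 + 56762)/((-196*16)) = 137643/(-3136) = 137643*(-1/3136) = -137643/3136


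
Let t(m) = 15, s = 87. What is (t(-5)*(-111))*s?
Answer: -144855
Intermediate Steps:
(t(-5)*(-111))*s = (15*(-111))*87 = -1665*87 = -144855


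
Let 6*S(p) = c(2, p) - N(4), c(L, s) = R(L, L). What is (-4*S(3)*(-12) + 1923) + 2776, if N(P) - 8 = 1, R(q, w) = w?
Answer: 4643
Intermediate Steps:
N(P) = 9 (N(P) = 8 + 1 = 9)
c(L, s) = L
S(p) = -7/6 (S(p) = (2 - 1*9)/6 = (2 - 9)/6 = (⅙)*(-7) = -7/6)
(-4*S(3)*(-12) + 1923) + 2776 = (-4*(-7/6)*(-12) + 1923) + 2776 = ((14/3)*(-12) + 1923) + 2776 = (-56 + 1923) + 2776 = 1867 + 2776 = 4643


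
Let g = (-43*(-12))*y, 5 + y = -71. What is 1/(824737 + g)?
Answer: 1/785521 ≈ 1.2730e-6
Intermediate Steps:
y = -76 (y = -5 - 71 = -76)
g = -39216 (g = -43*(-12)*(-76) = 516*(-76) = -39216)
1/(824737 + g) = 1/(824737 - 39216) = 1/785521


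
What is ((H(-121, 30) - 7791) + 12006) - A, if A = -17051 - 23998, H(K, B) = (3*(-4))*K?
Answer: 46716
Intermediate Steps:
H(K, B) = -12*K
A = -41049
((H(-121, 30) - 7791) + 12006) - A = ((-12*(-121) - 7791) + 12006) - 1*(-41049) = ((1452 - 7791) + 12006) + 41049 = (-6339 + 12006) + 41049 = 5667 + 41049 = 46716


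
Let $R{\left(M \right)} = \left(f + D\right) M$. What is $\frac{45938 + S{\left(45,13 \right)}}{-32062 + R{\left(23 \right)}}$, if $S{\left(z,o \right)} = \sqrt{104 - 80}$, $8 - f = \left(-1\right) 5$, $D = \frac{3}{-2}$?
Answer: $- \frac{91876}{63595} - \frac{4 \sqrt{6}}{63595} \approx -1.4449$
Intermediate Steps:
$D = - \frac{3}{2}$ ($D = 3 \left(- \frac{1}{2}\right) = - \frac{3}{2} \approx -1.5$)
$f = 13$ ($f = 8 - \left(-1\right) 5 = 8 - -5 = 8 + 5 = 13$)
$S{\left(z,o \right)} = 2 \sqrt{6}$ ($S{\left(z,o \right)} = \sqrt{24} = 2 \sqrt{6}$)
$R{\left(M \right)} = \frac{23 M}{2}$ ($R{\left(M \right)} = \left(13 - \frac{3}{2}\right) M = \frac{23 M}{2}$)
$\frac{45938 + S{\left(45,13 \right)}}{-32062 + R{\left(23 \right)}} = \frac{45938 + 2 \sqrt{6}}{-32062 + \frac{23}{2} \cdot 23} = \frac{45938 + 2 \sqrt{6}}{-32062 + \frac{529}{2}} = \frac{45938 + 2 \sqrt{6}}{- \frac{63595}{2}} = \left(45938 + 2 \sqrt{6}\right) \left(- \frac{2}{63595}\right) = - \frac{91876}{63595} - \frac{4 \sqrt{6}}{63595}$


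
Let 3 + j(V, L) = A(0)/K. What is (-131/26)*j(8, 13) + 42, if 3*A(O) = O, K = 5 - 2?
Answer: 1485/26 ≈ 57.115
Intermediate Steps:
K = 3
A(O) = O/3
j(V, L) = -3 (j(V, L) = -3 + ((⅓)*0)/3 = -3 + (⅓)*0 = -3 + 0 = -3)
(-131/26)*j(8, 13) + 42 = -131/26*(-3) + 42 = 393/26 + 42 = 1485/26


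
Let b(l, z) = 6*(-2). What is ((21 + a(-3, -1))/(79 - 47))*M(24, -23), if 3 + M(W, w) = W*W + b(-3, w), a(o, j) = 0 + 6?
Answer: 15147/32 ≈ 473.34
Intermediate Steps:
a(o, j) = 6
b(l, z) = -12
M(W, w) = -15 + W**2 (M(W, w) = -3 + (W*W - 12) = -3 + (W**2 - 12) = -3 + (-12 + W**2) = -15 + W**2)
((21 + a(-3, -1))/(79 - 47))*M(24, -23) = ((21 + 6)/(79 - 47))*(-15 + 24**2) = (27/32)*(-15 + 576) = (27*(1/32))*561 = (27/32)*561 = 15147/32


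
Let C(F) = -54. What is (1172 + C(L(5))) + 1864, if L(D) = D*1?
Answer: 2982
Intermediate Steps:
L(D) = D
(1172 + C(L(5))) + 1864 = (1172 - 54) + 1864 = 1118 + 1864 = 2982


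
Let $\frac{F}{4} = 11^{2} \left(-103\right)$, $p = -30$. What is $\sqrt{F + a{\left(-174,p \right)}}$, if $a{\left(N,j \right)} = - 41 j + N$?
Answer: $2 i \sqrt{12199} \approx 220.9 i$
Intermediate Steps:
$a{\left(N,j \right)} = N - 41 j$
$F = -49852$ ($F = 4 \cdot 11^{2} \left(-103\right) = 4 \cdot 121 \left(-103\right) = 4 \left(-12463\right) = -49852$)
$\sqrt{F + a{\left(-174,p \right)}} = \sqrt{-49852 - -1056} = \sqrt{-49852 + \left(-174 + 1230\right)} = \sqrt{-49852 + 1056} = \sqrt{-48796} = 2 i \sqrt{12199}$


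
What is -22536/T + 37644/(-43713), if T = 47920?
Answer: -116209027/87280290 ≈ -1.3314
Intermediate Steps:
-22536/T + 37644/(-43713) = -22536/47920 + 37644/(-43713) = -22536*1/47920 + 37644*(-1/43713) = -2817/5990 - 12548/14571 = -116209027/87280290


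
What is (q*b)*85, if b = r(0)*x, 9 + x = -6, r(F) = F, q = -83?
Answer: 0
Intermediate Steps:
x = -15 (x = -9 - 6 = -15)
b = 0 (b = 0*(-15) = 0)
(q*b)*85 = -83*0*85 = 0*85 = 0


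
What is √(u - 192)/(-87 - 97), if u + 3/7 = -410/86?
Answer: -I*√4466539/27692 ≈ -0.076319*I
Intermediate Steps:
u = -1564/301 (u = -3/7 - 410/86 = -3/7 - 410*1/86 = -3/7 - 205/43 = -1564/301 ≈ -5.1960)
√(u - 192)/(-87 - 97) = √(-1564/301 - 192)/(-87 - 97) = √(-59356/301)/(-184) = (2*I*√4466539/301)*(-1/184) = -I*√4466539/27692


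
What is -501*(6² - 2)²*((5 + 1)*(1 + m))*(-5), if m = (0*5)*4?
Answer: 17374680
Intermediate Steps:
m = 0 (m = 0*4 = 0)
-501*(6² - 2)²*((5 + 1)*(1 + m))*(-5) = -501*(6² - 2)²*((5 + 1)*(1 + 0))*(-5) = -501*(36 - 2)²*(6*1)*(-5) = -501*34²*6*(-5) = -501*1156*6*(-5) = -3474936*(-5) = -501*(-34680) = 17374680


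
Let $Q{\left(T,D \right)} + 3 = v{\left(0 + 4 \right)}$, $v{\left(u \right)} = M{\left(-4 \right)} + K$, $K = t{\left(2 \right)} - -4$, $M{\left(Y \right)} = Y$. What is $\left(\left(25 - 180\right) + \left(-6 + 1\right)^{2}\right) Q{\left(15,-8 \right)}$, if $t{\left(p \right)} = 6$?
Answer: $-390$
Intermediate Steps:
$K = 10$ ($K = 6 - -4 = 6 + 4 = 10$)
$v{\left(u \right)} = 6$ ($v{\left(u \right)} = -4 + 10 = 6$)
$Q{\left(T,D \right)} = 3$ ($Q{\left(T,D \right)} = -3 + 6 = 3$)
$\left(\left(25 - 180\right) + \left(-6 + 1\right)^{2}\right) Q{\left(15,-8 \right)} = \left(\left(25 - 180\right) + \left(-6 + 1\right)^{2}\right) 3 = \left(\left(25 - 180\right) + \left(-5\right)^{2}\right) 3 = \left(-155 + 25\right) 3 = \left(-130\right) 3 = -390$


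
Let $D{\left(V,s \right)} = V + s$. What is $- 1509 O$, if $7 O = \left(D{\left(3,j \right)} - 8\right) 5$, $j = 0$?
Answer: $\frac{37725}{7} \approx 5389.3$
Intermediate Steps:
$O = - \frac{25}{7}$ ($O = \frac{\left(\left(3 + 0\right) - 8\right) 5}{7} = \frac{\left(3 - 8\right) 5}{7} = \frac{\left(-5\right) 5}{7} = \frac{1}{7} \left(-25\right) = - \frac{25}{7} \approx -3.5714$)
$- 1509 O = \left(-1509\right) \left(- \frac{25}{7}\right) = \frac{37725}{7}$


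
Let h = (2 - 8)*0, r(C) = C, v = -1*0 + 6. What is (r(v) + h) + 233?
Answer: 239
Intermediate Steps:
v = 6 (v = 0 + 6 = 6)
h = 0 (h = -6*0 = 0)
(r(v) + h) + 233 = (6 + 0) + 233 = 6 + 233 = 239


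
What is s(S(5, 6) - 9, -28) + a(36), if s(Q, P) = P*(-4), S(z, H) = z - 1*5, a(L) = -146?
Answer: -34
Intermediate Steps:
S(z, H) = -5 + z (S(z, H) = z - 5 = -5 + z)
s(Q, P) = -4*P
s(S(5, 6) - 9, -28) + a(36) = -4*(-28) - 146 = 112 - 146 = -34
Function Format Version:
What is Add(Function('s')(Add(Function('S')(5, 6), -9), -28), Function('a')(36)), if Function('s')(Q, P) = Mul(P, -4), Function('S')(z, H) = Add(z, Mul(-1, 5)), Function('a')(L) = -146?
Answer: -34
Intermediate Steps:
Function('S')(z, H) = Add(-5, z) (Function('S')(z, H) = Add(z, -5) = Add(-5, z))
Function('s')(Q, P) = Mul(-4, P)
Add(Function('s')(Add(Function('S')(5, 6), -9), -28), Function('a')(36)) = Add(Mul(-4, -28), -146) = Add(112, -146) = -34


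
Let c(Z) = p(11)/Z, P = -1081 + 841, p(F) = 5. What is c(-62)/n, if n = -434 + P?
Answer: 5/41788 ≈ 0.00011965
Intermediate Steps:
P = -240
c(Z) = 5/Z
n = -674 (n = -434 - 240 = -674)
c(-62)/n = (5/(-62))/(-674) = (5*(-1/62))*(-1/674) = -5/62*(-1/674) = 5/41788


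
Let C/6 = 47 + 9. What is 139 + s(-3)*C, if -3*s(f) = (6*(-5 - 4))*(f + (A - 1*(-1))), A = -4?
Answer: -36149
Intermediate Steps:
C = 336 (C = 6*(47 + 9) = 6*56 = 336)
s(f) = -54 + 18*f (s(f) = -6*(-5 - 4)*(f + (-4 - 1*(-1)))/3 = -6*(-9)*(f + (-4 + 1))/3 = -(-18)*(f - 3) = -(-18)*(-3 + f) = -(162 - 54*f)/3 = -54 + 18*f)
139 + s(-3)*C = 139 + (-54 + 18*(-3))*336 = 139 + (-54 - 54)*336 = 139 - 108*336 = 139 - 36288 = -36149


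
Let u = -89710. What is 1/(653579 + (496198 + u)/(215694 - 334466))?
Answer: 29693/19406619625 ≈ 1.5300e-6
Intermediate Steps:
1/(653579 + (496198 + u)/(215694 - 334466)) = 1/(653579 + (496198 - 89710)/(215694 - 334466)) = 1/(653579 + 406488/(-118772)) = 1/(653579 + 406488*(-1/118772)) = 1/(653579 - 101622/29693) = 1/(19406619625/29693) = 29693/19406619625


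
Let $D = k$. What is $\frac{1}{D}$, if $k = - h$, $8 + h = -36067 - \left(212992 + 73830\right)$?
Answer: $\frac{1}{322897} \approx 3.097 \cdot 10^{-6}$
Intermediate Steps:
$h = -322897$ ($h = -8 - 322889 = -322897$)
$k = 322897$ ($k = \left(-1\right) \left(-322897\right) = 322897$)
$D = 322897$
$\frac{1}{D} = \frac{1}{322897}$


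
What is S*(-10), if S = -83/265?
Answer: 166/53 ≈ 3.1321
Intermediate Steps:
S = -83/265 (S = -83*1/265 = -83/265 ≈ -0.31321)
S*(-10) = -83/265*(-10) = 166/53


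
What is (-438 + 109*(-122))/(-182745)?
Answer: 13736/182745 ≈ 0.075165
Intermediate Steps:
(-438 + 109*(-122))/(-182745) = (-438 - 13298)*(-1/182745) = -13736*(-1/182745) = 13736/182745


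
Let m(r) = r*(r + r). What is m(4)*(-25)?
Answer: -800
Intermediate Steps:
m(r) = 2*r² (m(r) = r*(2*r) = 2*r²)
m(4)*(-25) = (2*4²)*(-25) = (2*16)*(-25) = 32*(-25) = -800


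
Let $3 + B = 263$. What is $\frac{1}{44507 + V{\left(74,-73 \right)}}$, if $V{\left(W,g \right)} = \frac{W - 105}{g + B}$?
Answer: $\frac{187}{8322778} \approx 2.2468 \cdot 10^{-5}$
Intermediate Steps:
$B = 260$ ($B = -3 + 263 = 260$)
$V{\left(W,g \right)} = \frac{-105 + W}{260 + g}$ ($V{\left(W,g \right)} = \frac{W - 105}{g + 260} = \frac{-105 + W}{260 + g}$)
$\frac{1}{44507 + V{\left(74,-73 \right)}} = \frac{1}{44507 + \frac{-105 + 74}{260 - 73}} = \frac{1}{44507 + \frac{1}{187} \left(-31\right)} = \frac{1}{44507 - \frac{31}{187}} = \frac{1}{\frac{8322778}{187}} = \frac{187}{8322778}$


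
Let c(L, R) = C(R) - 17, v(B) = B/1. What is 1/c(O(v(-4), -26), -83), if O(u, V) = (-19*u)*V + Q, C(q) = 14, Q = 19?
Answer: -1/3 ≈ -0.33333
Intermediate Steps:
v(B) = B (v(B) = B*1 = B)
O(u, V) = 19 - 19*V*u (O(u, V) = (-19*u)*V + 19 = -19*V*u + 19 = 19 - 19*V*u)
c(L, R) = -3 (c(L, R) = 14 - 17 = -3)
1/c(O(v(-4), -26), -83) = 1/(-3) = -1/3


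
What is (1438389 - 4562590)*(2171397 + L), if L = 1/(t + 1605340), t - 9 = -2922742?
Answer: -8937036919079292020/1317393 ≈ -6.7839e+12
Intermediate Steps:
t = -2922733 (t = 9 - 2922742 = -2922733)
L = -1/1317393 (L = 1/(-2922733 + 1605340) = 1/(-1317393) = -1/1317393 ≈ -7.5908e-7)
(1438389 - 4562590)*(2171397 + L) = (1438389 - 4562590)*(2171397 - 1/1317393) = -3124201*2860583208020/1317393 = -8937036919079292020/1317393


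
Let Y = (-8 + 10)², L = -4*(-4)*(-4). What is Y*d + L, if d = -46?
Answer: -248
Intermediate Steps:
L = -64 (L = 16*(-4) = -64)
Y = 4 (Y = 2² = 4)
Y*d + L = 4*(-46) - 64 = -184 - 64 = -248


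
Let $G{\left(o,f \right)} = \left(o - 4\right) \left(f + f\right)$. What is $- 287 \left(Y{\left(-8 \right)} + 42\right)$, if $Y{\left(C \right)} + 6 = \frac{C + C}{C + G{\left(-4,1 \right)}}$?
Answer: $- \frac{31570}{3} \approx -10523.0$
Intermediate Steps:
$G{\left(o,f \right)} = 2 f \left(-4 + o\right)$ ($G{\left(o,f \right)} = \left(-4 + o\right) 2 f = 2 f \left(-4 + o\right)$)
$Y{\left(C \right)} = -6 + \frac{2 C}{-16 + C}$ ($Y{\left(C \right)} = -6 + \frac{C + C}{C + 2 \cdot 1 \left(-4 - 4\right)} = -6 + \frac{2 C}{C + 2 \cdot 1 \left(-8\right)} = -6 + \frac{2 C}{C - 16} = -6 + \frac{2 C}{-16 + C}$)
$- 287 \left(Y{\left(-8 \right)} + 42\right) = - 287 \left(\frac{4 \left(24 - -8\right)}{-16 - 8} + 42\right) = - 287 \left(\frac{4 \left(24 + 8\right)}{-24} + 42\right) = - 287 \left(4 \left(- \frac{1}{24}\right) 32 + 42\right) = - 287 \left(- \frac{16}{3} + 42\right) = \left(-287\right) \frac{110}{3} = - \frac{31570}{3}$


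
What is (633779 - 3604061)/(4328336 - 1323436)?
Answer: -1485141/1502450 ≈ -0.98848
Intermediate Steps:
(633779 - 3604061)/(4328336 - 1323436) = -2970282/3004900 = -2970282*1/3004900 = -1485141/1502450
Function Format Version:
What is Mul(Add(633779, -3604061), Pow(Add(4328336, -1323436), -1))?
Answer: Rational(-1485141, 1502450) ≈ -0.98848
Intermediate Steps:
Mul(Add(633779, -3604061), Pow(Add(4328336, -1323436), -1)) = Mul(-2970282, Pow(3004900, -1)) = Mul(-2970282, Rational(1, 3004900)) = Rational(-1485141, 1502450)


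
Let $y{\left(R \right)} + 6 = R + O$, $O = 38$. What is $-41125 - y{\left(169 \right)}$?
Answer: $-41326$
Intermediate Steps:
$y{\left(R \right)} = 32 + R$ ($y{\left(R \right)} = -6 + \left(R + 38\right) = -6 + \left(38 + R\right) = 32 + R$)
$-41125 - y{\left(169 \right)} = -41125 - \left(32 + 169\right) = -41125 - 201 = -41326$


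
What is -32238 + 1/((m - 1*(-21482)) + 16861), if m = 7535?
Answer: -1479014963/45878 ≈ -32238.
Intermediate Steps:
-32238 + 1/((m - 1*(-21482)) + 16861) = -32238 + 1/((7535 - 1*(-21482)) + 16861) = -32238 + 1/((7535 + 21482) + 16861) = -32238 + 1/(29017 + 16861) = -32238 + 1/45878 = -1479014963/45878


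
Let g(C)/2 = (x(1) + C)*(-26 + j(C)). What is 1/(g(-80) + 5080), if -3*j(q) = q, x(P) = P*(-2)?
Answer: 3/14912 ≈ 0.00020118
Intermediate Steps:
x(P) = -2*P
j(q) = -q/3
g(C) = 2*(-26 - C/3)*(-2 + C) (g(C) = 2*((-2*1 + C)*(-26 - C/3)) = 2*((-2 + C)*(-26 - C/3)) = 2*((-26 - C/3)*(-2 + C)) = 2*(-26 - C/3)*(-2 + C))
1/(g(-80) + 5080) = 1/((104 - 152/3*(-80) - ⅔*(-80)²) + 5080) = 1/((104 + 12160/3 - ⅔*6400) + 5080) = 1/((104 + 12160/3 - 12800/3) + 5080) = 1/(-328/3 + 5080) = 1/(14912/3) = 3/14912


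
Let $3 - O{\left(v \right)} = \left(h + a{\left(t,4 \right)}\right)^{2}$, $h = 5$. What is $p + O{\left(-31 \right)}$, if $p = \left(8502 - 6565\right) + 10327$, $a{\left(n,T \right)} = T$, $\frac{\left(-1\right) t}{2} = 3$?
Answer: $12186$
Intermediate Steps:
$t = -6$ ($t = \left(-2\right) 3 = -6$)
$O{\left(v \right)} = -78$ ($O{\left(v \right)} = 3 - \left(5 + 4\right)^{2} = 3 - 9^{2} = 3 - 81 = -78$)
$p = 12264$ ($p = 1937 + 10327 = 12264$)
$p + O{\left(-31 \right)} = 12264 - 78 = 12186$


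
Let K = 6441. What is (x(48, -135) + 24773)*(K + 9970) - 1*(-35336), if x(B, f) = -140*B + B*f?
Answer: 189959839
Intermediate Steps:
(x(48, -135) + 24773)*(K + 9970) - 1*(-35336) = (48*(-140 - 135) + 24773)*(6441 + 9970) - 1*(-35336) = (48*(-275) + 24773)*16411 + 35336 = (-13200 + 24773)*16411 + 35336 = 11573*16411 + 35336 = 189924503 + 35336 = 189959839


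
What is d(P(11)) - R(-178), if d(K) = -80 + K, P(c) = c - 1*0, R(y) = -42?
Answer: -27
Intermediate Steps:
P(c) = c (P(c) = c + 0 = c)
d(P(11)) - R(-178) = (-80 + 11) - 1*(-42) = -69 + 42 = -27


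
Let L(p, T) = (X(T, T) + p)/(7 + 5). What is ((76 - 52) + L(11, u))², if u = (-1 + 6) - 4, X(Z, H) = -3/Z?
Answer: 5476/9 ≈ 608.44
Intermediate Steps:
u = 1 (u = 5 - 4 = 1)
L(p, T) = -1/(4*T) + p/12 (L(p, T) = (-3/T + p)/(7 + 5) = (p - 3/T)/12 = (p - 3/T)*(1/12) = -1/(4*T) + p/12)
((76 - 52) + L(11, u))² = ((76 - 52) + (1/12)*(-3 + 1*11)/1)² = (24 + (1/12)*1*(-3 + 11))² = (24 + (1/12)*1*8)² = (24 + ⅔)² = (74/3)² = 5476/9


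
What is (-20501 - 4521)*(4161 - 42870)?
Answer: 968576598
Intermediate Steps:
(-20501 - 4521)*(4161 - 42870) = -25022*(-38709) = 968576598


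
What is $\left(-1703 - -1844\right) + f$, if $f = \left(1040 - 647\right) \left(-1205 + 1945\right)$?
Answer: $290961$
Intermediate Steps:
$f = 290820$ ($f = 393 \cdot 740 = 290820$)
$\left(-1703 - -1844\right) + f = \left(-1703 - -1844\right) + 290820 = \left(-1703 + 1844\right) + 290820 = 141 + 290820 = 290961$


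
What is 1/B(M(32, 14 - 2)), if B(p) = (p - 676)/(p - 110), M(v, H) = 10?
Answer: 50/333 ≈ 0.15015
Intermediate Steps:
B(p) = (-676 + p)/(-110 + p)
1/B(M(32, 14 - 2)) = 1/((-676 + 10)/(-110 + 10)) = 1/(-666/(-100)) = 1/(-1/100*(-666)) = 1/(333/50) = 50/333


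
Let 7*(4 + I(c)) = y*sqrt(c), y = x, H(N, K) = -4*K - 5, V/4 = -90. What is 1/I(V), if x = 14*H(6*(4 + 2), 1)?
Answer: I/(4*(-I + 27*sqrt(10))) ≈ -3.4289e-5 + 0.0029276*I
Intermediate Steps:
V = -360 (V = 4*(-90) = -360)
H(N, K) = -5 - 4*K
x = -126 (x = 14*(-5 - 4*1) = 14*(-5 - 4) = 14*(-9) = -126)
y = -126
I(c) = -4 - 18*sqrt(c) (I(c) = -4 + (-126*sqrt(c))/7 = -4 - 18*sqrt(c))
1/I(V) = 1/(-4 - 108*I*sqrt(10))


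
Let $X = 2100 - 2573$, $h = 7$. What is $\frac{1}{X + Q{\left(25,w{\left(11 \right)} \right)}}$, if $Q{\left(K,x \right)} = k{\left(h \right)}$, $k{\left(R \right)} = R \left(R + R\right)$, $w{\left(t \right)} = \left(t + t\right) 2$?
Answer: $- \frac{1}{375} \approx -0.0026667$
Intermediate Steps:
$w{\left(t \right)} = 4 t$ ($w{\left(t \right)} = 2 t 2 = 4 t$)
$k{\left(R \right)} = 2 R^{2}$ ($k{\left(R \right)} = R 2 R = 2 R^{2}$)
$Q{\left(K,x \right)} = 98$ ($Q{\left(K,x \right)} = 2 \cdot 7^{2} = 2 \cdot 49 = 98$)
$X = -473$ ($X = 2100 - 2573 = -473$)
$\frac{1}{X + Q{\left(25,w{\left(11 \right)} \right)}} = \frac{1}{-473 + 98} = \frac{1}{-375} = - \frac{1}{375}$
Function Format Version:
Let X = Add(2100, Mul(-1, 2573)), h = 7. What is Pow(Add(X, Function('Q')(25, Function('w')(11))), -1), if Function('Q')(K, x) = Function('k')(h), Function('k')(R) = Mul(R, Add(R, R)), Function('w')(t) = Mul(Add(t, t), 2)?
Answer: Rational(-1, 375) ≈ -0.0026667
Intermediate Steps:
Function('w')(t) = Mul(4, t) (Function('w')(t) = Mul(Mul(2, t), 2) = Mul(4, t))
Function('k')(R) = Mul(2, Pow(R, 2)) (Function('k')(R) = Mul(R, Mul(2, R)) = Mul(2, Pow(R, 2)))
Function('Q')(K, x) = 98 (Function('Q')(K, x) = Mul(2, Pow(7, 2)) = Mul(2, 49) = 98)
X = -473 (X = Add(2100, -2573) = -473)
Pow(Add(X, Function('Q')(25, Function('w')(11))), -1) = Pow(Add(-473, 98), -1) = Pow(-375, -1) = Rational(-1, 375)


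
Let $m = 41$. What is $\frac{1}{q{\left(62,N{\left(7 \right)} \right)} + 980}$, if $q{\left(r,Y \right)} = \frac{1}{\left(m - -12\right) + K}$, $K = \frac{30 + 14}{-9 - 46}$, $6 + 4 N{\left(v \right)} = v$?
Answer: $\frac{261}{255785} \approx 0.0010204$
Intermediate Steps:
$N{\left(v \right)} = - \frac{3}{2} + \frac{v}{4}$
$K = - \frac{4}{5}$ ($K = \frac{44}{-55} = 44 \left(- \frac{1}{55}\right) = - \frac{4}{5} \approx -0.8$)
$q{\left(r,Y \right)} = \frac{5}{261}$ ($q{\left(r,Y \right)} = \frac{1}{\left(41 - -12\right) - \frac{4}{5}} = \frac{1}{\left(41 + 12\right) - \frac{4}{5}} = \frac{1}{53 - \frac{4}{5}} = \frac{1}{\frac{261}{5}} = \frac{5}{261}$)
$\frac{1}{q{\left(62,N{\left(7 \right)} \right)} + 980} = \frac{1}{\frac{5}{261} + 980} = \frac{1}{\frac{255785}{261}} = \frac{261}{255785}$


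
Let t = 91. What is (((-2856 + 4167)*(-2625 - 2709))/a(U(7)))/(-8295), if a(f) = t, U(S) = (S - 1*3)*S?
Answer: 332994/35945 ≈ 9.2640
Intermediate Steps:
U(S) = S*(-3 + S) (U(S) = (S - 3)*S = (-3 + S)*S = S*(-3 + S))
a(f) = 91
(((-2856 + 4167)*(-2625 - 2709))/a(U(7)))/(-8295) = (((-2856 + 4167)*(-2625 - 2709))/91)/(-8295) = ((1311*(-5334))*(1/91))*(-1/8295) = -6992874*1/91*(-1/8295) = -998982/13*(-1/8295) = 332994/35945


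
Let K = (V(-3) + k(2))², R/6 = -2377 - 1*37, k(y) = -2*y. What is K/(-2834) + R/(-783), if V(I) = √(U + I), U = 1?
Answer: 6839449/369837 + 4*I*√2/1417 ≈ 18.493 + 0.0039921*I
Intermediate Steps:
V(I) = √(1 + I)
R = -14484 (R = 6*(-2377 - 1*37) = 6*(-2377 - 37) = 6*(-2414) = -14484)
K = (-4 + I*√2)² (K = (√(1 - 3) - 2*2)² = (√(-2) - 4)² = (I*√2 - 4)² = (-4 + I*√2)² ≈ 14.0 - 11.314*I)
K/(-2834) + R/(-783) = (4 - I*√2)²/(-2834) - 14484/(-783) = (4 - I*√2)²*(-1/2834) - 14484*(-1/783) = -(4 - I*√2)²/2834 + 4828/261 = 4828/261 - (4 - I*√2)²/2834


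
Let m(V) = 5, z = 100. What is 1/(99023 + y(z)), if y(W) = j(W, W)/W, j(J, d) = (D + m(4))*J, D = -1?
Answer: 1/99027 ≈ 1.0098e-5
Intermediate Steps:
j(J, d) = 4*J (j(J, d) = (-1 + 5)*J = 4*J)
y(W) = 4 (y(W) = (4*W)/W = 4)
1/(99023 + y(z)) = 1/(99023 + 4) = 1/99027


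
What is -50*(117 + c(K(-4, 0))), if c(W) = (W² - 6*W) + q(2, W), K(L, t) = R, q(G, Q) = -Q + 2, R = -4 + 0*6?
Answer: -8150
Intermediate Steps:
R = -4 (R = -4 + 0 = -4)
q(G, Q) = 2 - Q
K(L, t) = -4
c(W) = 2 + W² - 7*W (c(W) = (W² - 6*W) + (2 - W) = 2 + W² - 7*W)
-50*(117 + c(K(-4, 0))) = -50*(117 + (2 + (-4)² - 7*(-4))) = -50*(117 + (2 + 16 + 28)) = -50*(117 + 46) = -50*163 = -8150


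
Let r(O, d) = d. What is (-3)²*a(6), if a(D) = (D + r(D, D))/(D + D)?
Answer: 9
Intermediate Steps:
a(D) = 1 (a(D) = (D + D)/(D + D) = (2*D)/((2*D)) = (2*D)*(1/(2*D)) = 1)
(-3)²*a(6) = (-3)²*1 = 9*1 = 9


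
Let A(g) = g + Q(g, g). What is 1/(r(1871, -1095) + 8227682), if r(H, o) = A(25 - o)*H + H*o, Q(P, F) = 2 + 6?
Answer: 1/8289425 ≈ 1.2064e-7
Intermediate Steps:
Q(P, F) = 8
A(g) = 8 + g (A(g) = g + 8 = 8 + g)
r(H, o) = H*o + H*(33 - o) (r(H, o) = (8 + (25 - o))*H + H*o = (33 - o)*H + H*o = H*(33 - o) + H*o = H*o + H*(33 - o))
1/(r(1871, -1095) + 8227682) = 1/(33*1871 + 8227682) = 1/(61743 + 8227682) = 1/8289425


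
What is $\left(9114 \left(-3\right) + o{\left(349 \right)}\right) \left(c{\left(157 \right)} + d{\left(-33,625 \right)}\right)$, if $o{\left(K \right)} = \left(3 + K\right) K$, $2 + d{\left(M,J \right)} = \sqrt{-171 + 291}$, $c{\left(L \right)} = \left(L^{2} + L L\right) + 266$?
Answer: $4733468372 + 191012 \sqrt{30} \approx 4.7345 \cdot 10^{9}$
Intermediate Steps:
$c{\left(L \right)} = 266 + 2 L^{2}$ ($c{\left(L \right)} = \left(L^{2} + L^{2}\right) + 266 = 2 L^{2} + 266 = 266 + 2 L^{2}$)
$d{\left(M,J \right)} = -2 + 2 \sqrt{30}$ ($d{\left(M,J \right)} = -2 + \sqrt{-171 + 291} = -2 + \sqrt{120} = -2 + 2 \sqrt{30}$)
$o{\left(K \right)} = K \left(3 + K\right)$
$\left(9114 \left(-3\right) + o{\left(349 \right)}\right) \left(c{\left(157 \right)} + d{\left(-33,625 \right)}\right) = \left(9114 \left(-3\right) + 349 \left(3 + 349\right)\right) \left(\left(266 + 2 \cdot 157^{2}\right) - \left(2 - 2 \sqrt{30}\right)\right) = \left(-27342 + 349 \cdot 352\right) \left(\left(266 + 2 \cdot 24649\right) - \left(2 - 2 \sqrt{30}\right)\right) = \left(-27342 + 122848\right) \left(\left(266 + 49298\right) - \left(2 - 2 \sqrt{30}\right)\right) = 95506 \left(49564 - \left(2 - 2 \sqrt{30}\right)\right) = 95506 \left(49562 + 2 \sqrt{30}\right) = 4733468372 + 191012 \sqrt{30}$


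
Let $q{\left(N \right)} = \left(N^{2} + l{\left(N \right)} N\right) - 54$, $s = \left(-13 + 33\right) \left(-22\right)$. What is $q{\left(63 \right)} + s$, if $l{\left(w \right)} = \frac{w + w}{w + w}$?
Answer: $3538$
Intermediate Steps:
$s = -440$ ($s = 20 \left(-22\right) = -440$)
$l{\left(w \right)} = 1$ ($l{\left(w \right)} = \frac{2 w}{2 w} = 2 w \frac{1}{2 w} = 1$)
$q{\left(N \right)} = -54 + N + N^{2}$ ($q{\left(N \right)} = \left(N^{2} + 1 N\right) - 54 = \left(N^{2} + N\right) - 54 = \left(N + N^{2}\right) - 54 = -54 + N + N^{2}$)
$q{\left(63 \right)} + s = \left(-54 + 63 + 63^{2}\right) - 440 = \left(-54 + 63 + 3969\right) - 440 = 3978 - 440 = 3538$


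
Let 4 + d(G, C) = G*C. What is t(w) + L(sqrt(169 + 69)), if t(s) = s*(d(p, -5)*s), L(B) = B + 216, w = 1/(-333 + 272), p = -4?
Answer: 803752/3721 + sqrt(238) ≈ 231.43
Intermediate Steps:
d(G, C) = -4 + C*G (d(G, C) = -4 + G*C = -4 + C*G)
w = -1/61 (w = 1/(-61) = -1/61 ≈ -0.016393)
L(B) = 216 + B
t(s) = 16*s**2 (t(s) = s*((-4 - 5*(-4))*s) = s*((-4 + 20)*s) = s*(16*s) = 16*s**2)
t(w) + L(sqrt(169 + 69)) = 16*(-1/61)**2 + (216 + sqrt(169 + 69)) = 16*(1/3721) + (216 + sqrt(238)) = 16/3721 + (216 + sqrt(238)) = 803752/3721 + sqrt(238)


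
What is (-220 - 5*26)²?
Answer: 122500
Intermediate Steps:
(-220 - 5*26)² = (-220 - 130)² = (-350)² = 122500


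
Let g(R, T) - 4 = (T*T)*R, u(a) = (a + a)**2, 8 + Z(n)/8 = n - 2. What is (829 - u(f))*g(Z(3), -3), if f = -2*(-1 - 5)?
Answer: -126500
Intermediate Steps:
Z(n) = -80 + 8*n (Z(n) = -64 + 8*(n - 2) = -64 + 8*(-2 + n) = -64 + (-16 + 8*n) = -80 + 8*n)
f = 12 (f = -2*(-6) = 12)
u(a) = 4*a**2 (u(a) = (2*a)**2 = 4*a**2)
g(R, T) = 4 + R*T**2 (g(R, T) = 4 + (T*T)*R = 4 + T**2*R = 4 + R*T**2)
(829 - u(f))*g(Z(3), -3) = (829 - 4*12**2)*(4 + (-80 + 8*3)*(-3)**2) = (829 - 4*144)*(4 + (-80 + 24)*9) = (829 - 1*576)*(4 - 56*9) = (829 - 576)*(4 - 504) = 253*(-500) = -126500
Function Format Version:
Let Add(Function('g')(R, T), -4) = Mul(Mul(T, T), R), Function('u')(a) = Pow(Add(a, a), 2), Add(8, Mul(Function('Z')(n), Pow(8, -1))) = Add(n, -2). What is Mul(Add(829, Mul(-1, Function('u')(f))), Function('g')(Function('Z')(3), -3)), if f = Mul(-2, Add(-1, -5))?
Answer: -126500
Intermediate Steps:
Function('Z')(n) = Add(-80, Mul(8, n)) (Function('Z')(n) = Add(-64, Mul(8, Add(n, -2))) = Add(-64, Mul(8, Add(-2, n))) = Add(-64, Add(-16, Mul(8, n))) = Add(-80, Mul(8, n)))
f = 12 (f = Mul(-2, -6) = 12)
Function('u')(a) = Mul(4, Pow(a, 2)) (Function('u')(a) = Pow(Mul(2, a), 2) = Mul(4, Pow(a, 2)))
Function('g')(R, T) = Add(4, Mul(R, Pow(T, 2))) (Function('g')(R, T) = Add(4, Mul(Mul(T, T), R)) = Add(4, Mul(Pow(T, 2), R)) = Add(4, Mul(R, Pow(T, 2))))
Mul(Add(829, Mul(-1, Function('u')(f))), Function('g')(Function('Z')(3), -3)) = Mul(Add(829, Mul(-1, Mul(4, Pow(12, 2)))), Add(4, Mul(Add(-80, Mul(8, 3)), Pow(-3, 2)))) = Mul(Add(829, Mul(-1, Mul(4, 144))), Add(4, Mul(Add(-80, 24), 9))) = Mul(Add(829, Mul(-1, 576)), Add(4, Mul(-56, 9))) = Mul(Add(829, -576), Add(4, -504)) = Mul(253, -500) = -126500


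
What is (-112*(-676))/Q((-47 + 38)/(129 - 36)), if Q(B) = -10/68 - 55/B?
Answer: 7722624/57955 ≈ 133.25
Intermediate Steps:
Q(B) = -5/34 - 55/B (Q(B) = -10*1/68 - 55/B = -5/34 - 55/B)
(-112*(-676))/Q((-47 + 38)/(129 - 36)) = (-112*(-676))/(-5/34 - 55*(129 - 36)/(-47 + 38)) = 75712/(-5/34 - 55/((-9/93))) = 75712/(-5/34 - 55/((-9*1/93))) = 75712/(-5/34 - 55/(-3/31)) = 75712/(-5/34 - 55*(-31/3)) = 75712/(-5/34 + 1705/3) = 75712/(57955/102) = 75712*(102/57955) = 7722624/57955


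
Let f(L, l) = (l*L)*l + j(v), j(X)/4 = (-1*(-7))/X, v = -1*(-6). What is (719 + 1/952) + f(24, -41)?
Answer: 117289259/2856 ≈ 41068.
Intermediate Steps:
v = 6
j(X) = 28/X (j(X) = 4*((-1*(-7))/X) = 4*(7/X) = 28/X)
f(L, l) = 14/3 + L*l**2 (f(L, l) = (l*L)*l + 28/6 = (L*l)*l + 28*(1/6) = L*l**2 + 14/3 = 14/3 + L*l**2)
(719 + 1/952) + f(24, -41) = (719 + 1/952) + (14/3 + 24*(-41)**2) = (719 + 1/952) + (14/3 + 24*1681) = 684489/952 + (14/3 + 40344) = 684489/952 + 121046/3 = 117289259/2856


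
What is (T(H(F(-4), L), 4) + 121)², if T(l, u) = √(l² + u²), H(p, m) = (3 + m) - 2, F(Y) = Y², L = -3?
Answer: 14661 + 484*√5 ≈ 15743.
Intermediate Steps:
H(p, m) = 1 + m
(T(H(F(-4), L), 4) + 121)² = (√((1 - 3)² + 4²) + 121)² = (√((-2)² + 16) + 121)² = (√(4 + 16) + 121)² = (√20 + 121)² = (2*√5 + 121)² = (121 + 2*√5)²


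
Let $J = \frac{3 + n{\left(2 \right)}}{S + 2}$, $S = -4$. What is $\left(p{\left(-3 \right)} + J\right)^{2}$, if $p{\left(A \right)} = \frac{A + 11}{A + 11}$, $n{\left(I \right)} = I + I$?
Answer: $\frac{25}{4} \approx 6.25$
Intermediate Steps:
$n{\left(I \right)} = 2 I$
$p{\left(A \right)} = 1$ ($p{\left(A \right)} = \frac{11 + A}{11 + A} = 1$)
$J = - \frac{7}{2}$ ($J = \frac{3 + 2 \cdot 2}{-4 + 2} = \frac{3 + 4}{-2} = \left(- \frac{1}{2}\right) 7 = - \frac{7}{2} \approx -3.5$)
$\left(p{\left(-3 \right)} + J\right)^{2} = \left(1 - \frac{7}{2}\right)^{2} = \left(- \frac{5}{2}\right)^{2} = \frac{25}{4}$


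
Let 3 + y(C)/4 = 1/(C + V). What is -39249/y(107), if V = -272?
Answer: 6476085/1984 ≈ 3264.2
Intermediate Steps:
y(C) = -12 + 4/(-272 + C) (y(C) = -12 + 4/(C - 272) = -12 + 4/(-272 + C))
-39249/y(107) = -39249*(-272 + 107)/(4*(817 - 3*107)) = -39249*(-165/(4*(817 - 321))) = -39249/(4*(-1/165)*496) = -39249/(-1984/165) = -39249*(-165/1984) = 6476085/1984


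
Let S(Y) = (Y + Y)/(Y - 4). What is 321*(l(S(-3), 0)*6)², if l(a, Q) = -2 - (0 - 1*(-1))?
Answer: 104004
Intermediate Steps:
S(Y) = 2*Y/(-4 + Y) (S(Y) = (2*Y)/(-4 + Y) = 2*Y/(-4 + Y))
l(a, Q) = -3 (l(a, Q) = -2 - (0 + 1) = -2 - 1*1 = -2 - 1 = -3)
321*(l(S(-3), 0)*6)² = 321*(-3*6)² = 321*(-18)² = 321*324 = 104004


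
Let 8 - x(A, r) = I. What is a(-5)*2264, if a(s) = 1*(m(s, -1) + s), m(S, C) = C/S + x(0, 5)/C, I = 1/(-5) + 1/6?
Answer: -87164/3 ≈ -29055.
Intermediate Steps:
I = -1/30 (I = 1*(-1/5) + 1*(1/6) = -1/5 + 1/6 = -1/30 ≈ -0.033333)
x(A, r) = 241/30 (x(A, r) = 8 - 1*(-1/30) = 8 + 1/30 = 241/30)
m(S, C) = 241/(30*C) + C/S (m(S, C) = C/S + 241/(30*C) = 241/(30*C) + C/S)
a(s) = -241/30 + s - 1/s (a(s) = 1*(((241/30)/(-1) - 1/s) + s) = 1*(((241/30)*(-1) - 1/s) + s) = 1*((-241/30 - 1/s) + s) = 1*(-241/30 + s - 1/s) = -241/30 + s - 1/s)
a(-5)*2264 = (-241/30 - 5 - 1/(-5))*2264 = (-241/30 - 5 - 1*(-1/5))*2264 = (-241/30 - 5 + 1/5)*2264 = -77/6*2264 = -87164/3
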